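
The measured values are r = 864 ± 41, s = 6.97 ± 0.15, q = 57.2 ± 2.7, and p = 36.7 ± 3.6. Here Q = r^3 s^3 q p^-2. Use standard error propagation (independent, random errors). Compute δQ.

2.37e+09

Products/powers → add relative errors in quadrature, weighted by exponent:
  (3·δr/r)² = (3×0.0475)² = 0.0203;  (3·δs/s)² = (3×0.0215)² = 0.00417;  (1·δq/q)² = (1×0.0472)² = 0.00223;  (-2·δp/p)² = (-2×0.0981)² = 0.0385
δQ/Q = √(0.0652) = 0.255
Q = 9.27e+09, so δQ = 0.255 × 9.27e+09 = 2.37e+09.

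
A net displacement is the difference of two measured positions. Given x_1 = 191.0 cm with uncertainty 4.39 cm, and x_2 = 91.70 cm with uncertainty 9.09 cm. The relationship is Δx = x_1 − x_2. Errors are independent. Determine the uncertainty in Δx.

10.1 cm

Absolute uncertainties add in quadrature for a linear combination:
  (δx_1)² = 19.3;  (δx_2)² = 82.6
δΔx = √(102) = 10.1 cm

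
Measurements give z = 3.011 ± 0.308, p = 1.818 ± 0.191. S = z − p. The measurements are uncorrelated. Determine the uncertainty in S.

0.362

Each term contributes (cᵢ δxᵢ)² to (δS)²:
  (δz)² = 0.0949;  (δp)² = 0.0365
δS = √(0.131) = 0.362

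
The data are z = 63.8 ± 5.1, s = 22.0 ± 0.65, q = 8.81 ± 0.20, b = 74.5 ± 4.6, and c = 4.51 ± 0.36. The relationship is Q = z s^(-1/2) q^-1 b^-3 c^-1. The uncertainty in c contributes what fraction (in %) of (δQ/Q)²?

(δQ/Q)² = (1·δz/z)² + (−½·δs/s)² + (-1·δq/q)² + (-3·δb/b)² + (-1·δc/c)²
  z term: (1×0.0799)² = 0.00639
  s term: (-0.5×0.0295)² = 0.000218
  q term: (-1×0.0227)² = 0.000515
  b term: (-3×0.0617)² = 0.0343
  c term: (-1×0.0798)² = 0.00637
Total = 0.0478. Share from c = 0.00637/0.0478 = 0.133.

13.3%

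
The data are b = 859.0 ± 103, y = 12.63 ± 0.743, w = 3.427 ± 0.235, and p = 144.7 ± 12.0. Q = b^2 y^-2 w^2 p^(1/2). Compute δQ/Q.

0.303

Since Q is a product/quotient, work with relative uncertainties:
  (2·δb/b)² = (2×0.120)² = 0.0575;  (-2·δy/y)² = (-2×0.0588)² = 0.0138;  (2·δw/w)² = (2×0.0686)² = 0.0188;  (½·δp/p)² = (0.5×0.0829)² = 0.00172
δQ/Q = √(0.0919) = 0.303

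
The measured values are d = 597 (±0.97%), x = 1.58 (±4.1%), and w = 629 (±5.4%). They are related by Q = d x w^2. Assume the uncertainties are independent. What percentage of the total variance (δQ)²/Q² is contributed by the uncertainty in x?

(δQ/Q)² = (1·δd/d)² + (1·δx/x)² + (2·δw/w)²
  d term: (1×0.00970)² = 9.41e-05
  x term: (1×0.0410)² = 0.00168
  w term: (2×0.0540)² = 0.0117
Total = 0.0134. Share from x = 0.00168/0.0134 = 0.125.

12.5%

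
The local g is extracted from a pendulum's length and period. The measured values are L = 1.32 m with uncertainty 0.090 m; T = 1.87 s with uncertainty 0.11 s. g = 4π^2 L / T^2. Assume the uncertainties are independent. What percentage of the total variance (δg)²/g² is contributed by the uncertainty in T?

74.9%

(δg/g)² = (1·δL/L)² + (-2·δT/T)²
  L term: (1×0.0682)² = 0.00465
  T term: (-2×0.0588)² = 0.0138
Total = 0.0185. Share from T = 0.0138/0.0185 = 0.749.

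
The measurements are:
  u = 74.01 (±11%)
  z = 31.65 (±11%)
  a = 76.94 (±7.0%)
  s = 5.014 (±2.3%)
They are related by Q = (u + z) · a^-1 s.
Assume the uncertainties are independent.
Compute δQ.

0.768

Let w = u + z = 105.7. δw = √(δu² + δz²) = √(66.3 + 12.1) = 8.85, so δw/w = 0.0838.
Q is then a monomial in w, a, s:
δQ/Q = √((δw/w)² + (-1·δa/a)² + (1·δs/s)²) = √(0.00702 + 0.00490 + 0.000529) = 0.112
Q = 6.886, so δQ = 0.112 × 6.886 = 0.768.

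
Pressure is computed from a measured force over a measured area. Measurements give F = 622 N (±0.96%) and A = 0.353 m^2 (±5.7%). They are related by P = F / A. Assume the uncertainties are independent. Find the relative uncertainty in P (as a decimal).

0.0578

Each factor contributes (exponent × relative error)² to (δP/P)²:
  (1·δF/F)² = (1×0.00960)² = 9.22e-05;  (-1·δA/A)² = (-1×0.0570)² = 0.00325
δP/P = √(0.00334) = 0.0578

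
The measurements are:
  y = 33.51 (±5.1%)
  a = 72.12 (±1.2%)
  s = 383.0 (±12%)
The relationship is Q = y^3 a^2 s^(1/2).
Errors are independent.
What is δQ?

Each factor contributes (exponent × relative error)² to (δQ/Q)²:
  (3·δy/y)² = (3×0.0510)² = 0.0234;  (2·δa/a)² = (2×0.0120)² = 0.000576;  (½·δs/s)² = (0.5×0.120)² = 0.00360
δQ/Q = √(0.0276) = 0.166
Q = 3.83e+09, so δQ = 0.166 × 3.83e+09 = 6.36e+08.

6.36e+08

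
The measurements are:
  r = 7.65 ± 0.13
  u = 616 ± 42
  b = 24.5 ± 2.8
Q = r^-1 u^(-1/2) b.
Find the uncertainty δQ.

0.0155

Relative error in a monomial: (δQ/Q)² = Σ (nᵢ · δxᵢ/xᵢ)².
  (-1·δr/r)² = (-1×0.0170)² = 0.000289;  (−½·δu/u)² = (-0.5×0.0682)² = 0.00116;  (1·δb/b)² = (1×0.114)² = 0.0131
δQ/Q = √(0.0145) = 0.120
Q = 0.129, so δQ = 0.120 × 0.129 = 0.0155.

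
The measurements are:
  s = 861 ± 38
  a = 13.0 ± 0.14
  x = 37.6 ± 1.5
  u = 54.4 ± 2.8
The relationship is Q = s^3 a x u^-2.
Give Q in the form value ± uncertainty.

(1.05 ± 0.182) × 10^8

Products/powers → add relative errors in quadrature, weighted by exponent:
  (3·δs/s)² = (3×0.0441)² = 0.0175;  (1·δa/a)² = (1×0.0108)² = 0.000116;  (1·δx/x)² = (1×0.0399)² = 0.00159;  (-2·δu/u)² = (-2×0.0515)² = 0.0106
δQ/Q = √(0.0298) = 0.173
Q = 1.05e+08, so δQ = 0.173 × 1.05e+08 = 1.82e+07.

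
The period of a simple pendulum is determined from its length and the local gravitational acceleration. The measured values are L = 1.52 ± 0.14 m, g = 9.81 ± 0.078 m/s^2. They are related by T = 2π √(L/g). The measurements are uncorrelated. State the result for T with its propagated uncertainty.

For a monomial T ∝ L^(1/2), g^(-1/2), fractional errors add in quadrature:
  (½·δL/L)² = (0.5×0.0921)² = 0.00212;  (−½·δg/g)² = (-0.5×0.00795)² = 1.58e-05
δT/T = √(0.00214) = 0.0462
T = 2.47 s, so δT = 0.0462 × 2.47 = 0.114 s.

2.47 ± 0.114 s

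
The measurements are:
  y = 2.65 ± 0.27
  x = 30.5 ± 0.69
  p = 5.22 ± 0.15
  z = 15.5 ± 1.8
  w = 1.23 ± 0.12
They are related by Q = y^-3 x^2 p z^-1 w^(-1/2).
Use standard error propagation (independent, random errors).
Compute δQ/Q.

Since Q is a product/quotient, work with relative uncertainties:
  (-3·δy/y)² = (-3×0.102)² = 0.0934;  (2·δx/x)² = (2×0.0226)² = 0.00205;  (1·δp/p)² = (1×0.0287)² = 0.000826;  (-1·δz/z)² = (-1×0.116)² = 0.0135;  (−½·δw/w)² = (-0.5×0.0976)² = 0.00238
δQ/Q = √(0.112) = 0.335

0.335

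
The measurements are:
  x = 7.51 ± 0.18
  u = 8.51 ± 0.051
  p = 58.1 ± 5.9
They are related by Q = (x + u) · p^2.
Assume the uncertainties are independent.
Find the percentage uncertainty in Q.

20.3%

Let w = x + u = 16.0. δw = √(δx² + δu²) = √(0.0324 + 0.00260) = 0.187, so δw/w = 0.0117.
Q is then a monomial in w, p:
δQ/Q = √((δw/w)² + (2·δp/p)²) = √(0.000136 + 0.0412) = 0.203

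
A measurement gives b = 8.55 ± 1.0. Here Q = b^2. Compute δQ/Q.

Relative error in a monomial: (δQ/Q)² = Σ (nᵢ · δxᵢ/xᵢ)².
  (2·δb/b)² = (2×0.117)² = 0.0547
δQ/Q = √(0.0547) = 0.234

0.234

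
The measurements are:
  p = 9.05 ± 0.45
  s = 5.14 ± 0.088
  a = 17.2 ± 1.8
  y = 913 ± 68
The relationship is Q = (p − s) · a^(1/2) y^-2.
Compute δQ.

3.83e-06

Let u = p − s = 3.91. δu = √(δp² + δs²) = √(0.203 + 0.00774) = 0.459, so δu/u = 0.117.
Q is then a monomial in u, a, y:
δQ/Q = √((δu/u)² + (½·δa/a)² + (-2·δy/y)²) = √(0.0138 + 0.00274 + 0.0222) = 0.197
Q = 1.95e-05, so δQ = 0.197 × 1.95e-05 = 3.83e-06.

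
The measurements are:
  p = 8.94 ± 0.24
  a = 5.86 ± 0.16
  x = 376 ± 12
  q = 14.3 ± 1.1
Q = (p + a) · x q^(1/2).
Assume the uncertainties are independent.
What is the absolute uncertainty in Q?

Let u = p + a = 14.8. δu = √(δp² + δa²) = √(0.0576 + 0.0256) = 0.288, so δu/u = 0.0195.
Q is then a monomial in u, x, q:
δQ/Q = √((δu/u)² + (1·δx/x)² + (½·δq/q)²) = √(0.000380 + 0.00102 + 0.00148) = 0.0536
Q = 21000, so δQ = 0.0536 × 21000 = 1130.

1130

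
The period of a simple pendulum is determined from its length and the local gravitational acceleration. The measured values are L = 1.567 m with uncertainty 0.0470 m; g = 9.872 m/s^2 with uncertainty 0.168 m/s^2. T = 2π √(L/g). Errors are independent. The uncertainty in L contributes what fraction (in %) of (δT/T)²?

75.6%

(δT/T)² = (½·δL/L)² + (−½·δg/g)²
  L term: (0.5×0.0300)² = 0.000225
  g term: (-0.5×0.0170)² = 7.24e-05
Total = 0.000297. Share from L = 0.000225/0.000297 = 0.756.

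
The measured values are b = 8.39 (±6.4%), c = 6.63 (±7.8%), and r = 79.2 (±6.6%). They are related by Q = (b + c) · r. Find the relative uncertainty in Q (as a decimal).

Let u = b + c = 15.0. δu = √(δb² + δc²) = √(0.288 + 0.267) = 0.745, so δu/u = 0.0496.
Q is then a monomial in u, r:
δQ/Q = √((δu/u)² + (1·δr/r)²) = √(0.00246 + 0.00436) = 0.0826

0.0826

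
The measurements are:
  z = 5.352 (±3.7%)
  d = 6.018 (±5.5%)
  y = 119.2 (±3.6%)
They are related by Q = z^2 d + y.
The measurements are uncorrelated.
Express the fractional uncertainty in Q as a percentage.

Let p = z^2·d = 172.4. δp/p = √((2·δz/z)² + (1·δd/d)²) = √(0.00548 + 0.00302) = 0.0922, so δp = 15.9.
Q = p + y: δQ = √(δp² + δy²) = √(253 + 18.4) = 16.5
Q = 291.6, so δQ/Q = 16.5/291.6 = 0.0565.

5.65%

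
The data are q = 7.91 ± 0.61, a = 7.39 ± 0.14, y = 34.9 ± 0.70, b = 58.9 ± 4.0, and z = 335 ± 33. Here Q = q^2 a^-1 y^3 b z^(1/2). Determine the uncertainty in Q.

Q is a product of powers, so relative uncertainties combine in quadrature:
  (2·δq/q)² = (2×0.0771)² = 0.0238;  (-1·δa/a)² = (-1×0.0189)² = 0.000359;  (3·δy/y)² = (3×0.0201)² = 0.00362;  (1·δb/b)² = (1×0.0679)² = 0.00461;  (½·δz/z)² = (0.5×0.0985)² = 0.00243
δQ/Q = √(0.0348) = 0.187
Q = 3.88e+08, so δQ = 0.187 × 3.88e+08 = 7.24e+07.

7.24e+07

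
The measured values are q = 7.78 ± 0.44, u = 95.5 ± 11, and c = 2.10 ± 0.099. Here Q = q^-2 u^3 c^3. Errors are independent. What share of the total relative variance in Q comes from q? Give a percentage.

(δQ/Q)² = (-2·δq/q)² + (3·δu/u)² + (3·δc/c)²
  q term: (-2×0.0566)² = 0.0128
  u term: (3×0.115)² = 0.119
  c term: (3×0.0471)² = 0.0200
Total = 0.152. Share from q = 0.0128/0.152 = 0.0841.

8.41%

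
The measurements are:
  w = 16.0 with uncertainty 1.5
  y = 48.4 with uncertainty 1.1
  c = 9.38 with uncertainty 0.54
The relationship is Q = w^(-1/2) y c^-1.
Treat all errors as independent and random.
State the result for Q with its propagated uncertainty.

1.29 ± 0.100

Relative error in a monomial: (δQ/Q)² = Σ (nᵢ · δxᵢ/xᵢ)².
  (−½·δw/w)² = (-0.5×0.0938)² = 0.00220;  (1·δy/y)² = (1×0.0227)² = 0.000517;  (-1·δc/c)² = (-1×0.0576)² = 0.00331
δQ/Q = √(0.00603) = 0.0776
Q = 1.29, so δQ = 0.0776 × 1.29 = 0.100.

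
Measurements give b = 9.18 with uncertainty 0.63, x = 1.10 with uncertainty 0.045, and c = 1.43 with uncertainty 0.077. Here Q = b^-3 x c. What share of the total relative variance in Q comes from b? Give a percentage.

90.3%

(δQ/Q)² = (-3·δb/b)² + (1·δx/x)² + (1·δc/c)²
  b term: (-3×0.0686)² = 0.0424
  x term: (1×0.0409)² = 0.00167
  c term: (1×0.0538)² = 0.00290
Total = 0.0470. Share from b = 0.0424/0.0470 = 0.903.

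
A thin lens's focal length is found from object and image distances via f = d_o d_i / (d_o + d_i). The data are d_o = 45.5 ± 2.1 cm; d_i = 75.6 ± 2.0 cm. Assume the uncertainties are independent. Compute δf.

0.866 cm

∂f/∂d_o = (d_i/(d_o+d_i))² = 0.390;  ∂f/∂d_i = (d_o/(d_o+d_i))² = 0.141
δf = √((∂f/∂d_o · δd_o)² + (∂f/∂d_i · δd_i)²) = √(0.670 + 0.0797) = 0.866 cm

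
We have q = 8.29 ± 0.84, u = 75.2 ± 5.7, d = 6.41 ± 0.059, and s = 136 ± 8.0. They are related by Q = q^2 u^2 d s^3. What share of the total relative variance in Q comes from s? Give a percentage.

(δQ/Q)² = (2·δq/q)² + (2·δu/u)² + (1·δd/d)² + (3·δs/s)²
  q term: (2×0.101)² = 0.0411
  u term: (2×0.0758)² = 0.0230
  d term: (1×0.00920)² = 8.47e-05
  s term: (3×0.0588)² = 0.0311
Total = 0.0953. Share from s = 0.0311/0.0953 = 0.327.

32.7%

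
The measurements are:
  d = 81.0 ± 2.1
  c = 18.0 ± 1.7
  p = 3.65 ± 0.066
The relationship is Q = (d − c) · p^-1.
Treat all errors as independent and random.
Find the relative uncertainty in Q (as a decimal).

Let u = d − c = 63.0. δu = √(δd² + δc²) = √(4.41 + 2.89) = 2.70, so δu/u = 0.0429.
Q is then a monomial in u, p:
δQ/Q = √((δu/u)² + (-1·δp/p)²) = √(0.00184 + 0.000327) = 0.0465

0.0465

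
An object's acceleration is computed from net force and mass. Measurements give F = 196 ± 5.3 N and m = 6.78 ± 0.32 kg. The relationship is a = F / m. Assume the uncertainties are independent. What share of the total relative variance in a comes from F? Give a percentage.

24.7%

(δa/a)² = (1·δF/F)² + (-1·δm/m)²
  F term: (1×0.0270)² = 0.000731
  m term: (-1×0.0472)² = 0.00223
Total = 0.00296. Share from F = 0.000731/0.00296 = 0.247.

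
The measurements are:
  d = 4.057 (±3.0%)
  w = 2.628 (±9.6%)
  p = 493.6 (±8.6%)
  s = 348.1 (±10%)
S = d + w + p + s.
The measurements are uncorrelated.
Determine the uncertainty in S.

54.9

Absolute uncertainties add in quadrature for a linear combination:
  (δd)² = 0.0148;  (δw)² = 0.0636;  (δp)² = 1800;  (δs)² = 1210
δS = √(3010) = 54.9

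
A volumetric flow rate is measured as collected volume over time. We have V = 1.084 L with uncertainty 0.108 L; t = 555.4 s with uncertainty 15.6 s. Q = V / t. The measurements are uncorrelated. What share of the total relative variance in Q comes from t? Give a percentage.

7.36%

(δQ/Q)² = (1·δV/V)² + (-1·δt/t)²
  V term: (1×0.0996)² = 0.00993
  t term: (-1×0.0281)² = 0.000789
Total = 0.0107. Share from t = 0.000789/0.0107 = 0.0736.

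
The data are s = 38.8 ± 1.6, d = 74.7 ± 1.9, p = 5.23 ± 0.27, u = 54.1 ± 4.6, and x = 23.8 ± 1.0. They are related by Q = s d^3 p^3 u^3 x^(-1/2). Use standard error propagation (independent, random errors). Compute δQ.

2.34e+13

Products/powers → add relative errors in quadrature, weighted by exponent:
  (1·δs/s)² = (1×0.0412)² = 0.00170;  (3·δd/d)² = (3×0.0254)² = 0.00582;  (3·δp/p)² = (3×0.0516)² = 0.0240;  (3·δu/u)² = (3×0.0850)² = 0.0651;  (−½·δx/x)² = (-0.5×0.0420)² = 0.000441
δQ/Q = √(0.0970) = 0.311
Q = 7.51e+13, so δQ = 0.311 × 7.51e+13 = 2.34e+13.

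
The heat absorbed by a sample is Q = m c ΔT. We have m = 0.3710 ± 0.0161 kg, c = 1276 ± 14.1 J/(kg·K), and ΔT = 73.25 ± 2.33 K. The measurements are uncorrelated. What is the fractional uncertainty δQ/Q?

Each factor contributes (exponent × relative error)² to (δQ/Q)²:
  (1·δm/m)² = (1×0.0434)² = 0.00188;  (1·δc/c)² = (1×0.0111)² = 0.000122;  (1·δΔT/ΔT)² = (1×0.0318)² = 0.00101
δQ/Q = √(0.00302) = 0.0549

0.0549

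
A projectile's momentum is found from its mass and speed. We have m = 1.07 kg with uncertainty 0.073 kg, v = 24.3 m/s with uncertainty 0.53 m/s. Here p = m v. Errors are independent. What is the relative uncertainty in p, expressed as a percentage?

7.16%

Each factor contributes (exponent × relative error)² to (δp/p)²:
  (1·δm/m)² = (1×0.0682)² = 0.00465;  (1·δv/v)² = (1×0.0218)² = 0.000476
δp/p = √(0.00513) = 0.0716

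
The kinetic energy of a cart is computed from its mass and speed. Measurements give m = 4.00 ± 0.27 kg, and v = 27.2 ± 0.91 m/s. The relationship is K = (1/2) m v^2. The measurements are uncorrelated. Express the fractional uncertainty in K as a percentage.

For a monomial K ∝ m, v^2, fractional errors add in quadrature:
  (1·δm/m)² = (1×0.0675)² = 0.00456;  (2·δv/v)² = (2×0.0335)² = 0.00448
δK/K = √(0.00903) = 0.0950

9.50%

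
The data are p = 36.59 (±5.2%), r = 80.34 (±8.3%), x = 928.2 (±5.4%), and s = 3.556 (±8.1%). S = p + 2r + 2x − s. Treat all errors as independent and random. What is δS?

S is a linear combination, so absolute uncertainties add in quadrature:
  (δp)² = 3.62;  (2·δr)² = 178;  (2·δx)² = 10000;  (δs)² = 0.0830
δS = √(10200) = 101

101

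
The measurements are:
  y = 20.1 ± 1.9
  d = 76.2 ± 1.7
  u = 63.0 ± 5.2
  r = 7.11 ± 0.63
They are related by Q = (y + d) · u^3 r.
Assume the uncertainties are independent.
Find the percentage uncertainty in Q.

Let w = y + d = 96.3. δw = √(δy² + δd²) = √(3.61 + 2.89) = 2.55, so δw/w = 0.0265.
Q is then a monomial in w, u, r:
δQ/Q = √((δw/w)² + (3·δu/u)² + (1·δr/r)²) = √(0.000701 + 0.0613 + 0.00785) = 0.264

26.4%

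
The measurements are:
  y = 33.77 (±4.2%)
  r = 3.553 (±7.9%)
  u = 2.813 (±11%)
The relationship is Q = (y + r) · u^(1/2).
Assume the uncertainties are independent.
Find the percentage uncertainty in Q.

6.73%

Let w = y + r = 37.32. δw = √(δy² + δr²) = √(2.01 + 0.0788) = 1.45, so δw/w = 0.0387.
Q is then a monomial in w, u:
δQ/Q = √((δw/w)² + (½·δu/u)²) = √(0.00150 + 0.00302) = 0.0673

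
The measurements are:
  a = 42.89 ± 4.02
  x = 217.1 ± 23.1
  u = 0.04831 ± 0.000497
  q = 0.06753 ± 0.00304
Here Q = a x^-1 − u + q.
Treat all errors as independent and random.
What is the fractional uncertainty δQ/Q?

0.130

Let p = a·x^-1 = 0.1976. δp/p = √((1·δa/a)² + (-1·δx/x)²) = √(0.00878 + 0.0113) = 0.142, so δp = 0.0280.
Q = p − u + q: δQ = √(δp² + δu² + δq²) = √(0.000785 + 2.47e-07 + 9.24e-06) = 0.0282
Q = 0.2168, so δQ/Q = 0.0282/0.2168 = 0.130.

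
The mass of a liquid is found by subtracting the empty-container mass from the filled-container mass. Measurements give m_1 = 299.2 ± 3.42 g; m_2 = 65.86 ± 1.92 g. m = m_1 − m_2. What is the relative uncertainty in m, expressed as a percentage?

Each term contributes (cᵢ δxᵢ)² to (δm)²:
  (δm_1)² = 11.7;  (δm_2)² = 3.69
δm = √(15.4) = 3.92 g
m = 233.3 g, so δm/m = 3.92/233.3 = 0.0168.

1.68%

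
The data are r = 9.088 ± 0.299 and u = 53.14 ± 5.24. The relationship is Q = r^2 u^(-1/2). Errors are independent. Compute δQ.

0.932

Products/powers → add relative errors in quadrature, weighted by exponent:
  (2·δr/r)² = (2×0.0329)² = 0.00433;  (−½·δu/u)² = (-0.5×0.0986)² = 0.00243
δQ/Q = √(0.00676) = 0.0822
Q = 11.33, so δQ = 0.0822 × 11.33 = 0.932.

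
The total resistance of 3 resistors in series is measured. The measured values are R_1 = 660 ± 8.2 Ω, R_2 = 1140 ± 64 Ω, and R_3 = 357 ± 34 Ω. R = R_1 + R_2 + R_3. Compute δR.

72.9 Ω

Sums and differences: (δR)² = Σ (cᵢ δxᵢ)².
  (δR_1)² = 67.2;  (δR_2)² = 4100;  (δR_3)² = 1160
δR = √(5320) = 72.9 Ω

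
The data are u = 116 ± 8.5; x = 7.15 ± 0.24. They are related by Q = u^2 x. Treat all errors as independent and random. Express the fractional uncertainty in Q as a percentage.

Each factor contributes (exponent × relative error)² to (δQ/Q)²:
  (2·δu/u)² = (2×0.0733)² = 0.0215;  (1·δx/x)² = (1×0.0336)² = 0.00113
δQ/Q = √(0.0226) = 0.150

15.0%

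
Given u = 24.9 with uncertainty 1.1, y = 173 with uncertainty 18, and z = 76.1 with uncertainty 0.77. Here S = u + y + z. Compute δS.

18.1

S is a linear combination, so absolute uncertainties add in quadrature:
  (δu)² = 1.21;  (δy)² = 324;  (δz)² = 0.593
δS = √(326) = 18.1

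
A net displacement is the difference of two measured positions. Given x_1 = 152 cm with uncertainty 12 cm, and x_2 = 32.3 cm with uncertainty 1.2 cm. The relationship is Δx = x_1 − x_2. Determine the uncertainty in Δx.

Δx is a linear combination, so absolute uncertainties add in quadrature:
  (δx_1)² = 144;  (δx_2)² = 1.44
δΔx = √(145) = 12.1 cm

12.1 cm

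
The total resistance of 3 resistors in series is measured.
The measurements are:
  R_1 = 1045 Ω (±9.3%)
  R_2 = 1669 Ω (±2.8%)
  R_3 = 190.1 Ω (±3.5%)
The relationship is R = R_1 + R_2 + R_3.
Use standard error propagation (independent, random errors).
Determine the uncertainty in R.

108 Ω

R is a linear combination, so absolute uncertainties add in quadrature:
  (δR_1)² = 9440;  (δR_2)² = 2180;  (δR_3)² = 44.3
δR = √(11700) = 108 Ω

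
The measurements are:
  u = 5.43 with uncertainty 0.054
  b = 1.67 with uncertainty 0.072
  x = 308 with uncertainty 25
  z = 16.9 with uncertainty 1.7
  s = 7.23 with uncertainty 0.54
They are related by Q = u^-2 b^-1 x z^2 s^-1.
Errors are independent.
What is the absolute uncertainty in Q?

57.9

Each factor contributes (exponent × relative error)² to (δQ/Q)²:
  (-2·δu/u)² = (-2×0.00994)² = 0.000396;  (-1·δb/b)² = (-1×0.0431)² = 0.00186;  (1·δx/x)² = (1×0.0812)² = 0.00659;  (2·δz/z)² = (2×0.101)² = 0.0405;  (-1·δs/s)² = (-1×0.0747)² = 0.00558
δQ/Q = √(0.0549) = 0.234
Q = 247, so δQ = 0.234 × 247 = 57.9.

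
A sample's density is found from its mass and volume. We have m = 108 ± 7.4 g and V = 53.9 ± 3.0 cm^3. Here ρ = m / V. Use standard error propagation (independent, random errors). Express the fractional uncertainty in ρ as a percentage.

8.83%

For a monomial ρ ∝ m, V^-1, fractional errors add in quadrature:
  (1·δm/m)² = (1×0.0685)² = 0.00469;  (-1·δV/V)² = (-1×0.0557)² = 0.00310
δρ/ρ = √(0.00779) = 0.0883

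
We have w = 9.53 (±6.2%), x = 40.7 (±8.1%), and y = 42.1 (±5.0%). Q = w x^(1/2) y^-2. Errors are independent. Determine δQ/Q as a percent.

12.4%

For a monomial Q ∝ w, x^(1/2), y^-2, fractional errors add in quadrature:
  (1·δw/w)² = (1×0.0620)² = 0.00384;  (½·δx/x)² = (0.5×0.0810)² = 0.00164;  (-2·δy/y)² = (-2×0.0500)² = 0.0100
δQ/Q = √(0.0155) = 0.124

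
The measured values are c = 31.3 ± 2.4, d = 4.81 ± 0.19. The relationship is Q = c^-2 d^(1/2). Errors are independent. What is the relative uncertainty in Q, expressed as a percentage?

15.5%

Products/powers → add relative errors in quadrature, weighted by exponent:
  (-2·δc/c)² = (-2×0.0767)² = 0.0235;  (½·δd/d)² = (0.5×0.0395)² = 0.000390
δQ/Q = √(0.0239) = 0.155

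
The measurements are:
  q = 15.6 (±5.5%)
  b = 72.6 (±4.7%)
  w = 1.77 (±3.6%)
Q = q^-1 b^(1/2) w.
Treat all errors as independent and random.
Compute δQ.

0.0675

Products/powers → add relative errors in quadrature, weighted by exponent:
  (-1·δq/q)² = (-1×0.0550)² = 0.00302;  (½·δb/b)² = (0.5×0.0470)² = 0.000552;  (1·δw/w)² = (1×0.0360)² = 0.00130
δQ/Q = √(0.00487) = 0.0698
Q = 0.967, so δQ = 0.0698 × 0.967 = 0.0675.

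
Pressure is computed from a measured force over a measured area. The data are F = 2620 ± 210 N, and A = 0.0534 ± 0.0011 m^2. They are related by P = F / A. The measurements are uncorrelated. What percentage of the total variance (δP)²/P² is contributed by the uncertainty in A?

(δP/P)² = (1·δF/F)² + (-1·δA/A)²
  F term: (1×0.0802)² = 0.00642
  A term: (-1×0.0206)² = 0.000424
Total = 0.00685. Share from A = 0.000424/0.00685 = 0.0620.

6.20%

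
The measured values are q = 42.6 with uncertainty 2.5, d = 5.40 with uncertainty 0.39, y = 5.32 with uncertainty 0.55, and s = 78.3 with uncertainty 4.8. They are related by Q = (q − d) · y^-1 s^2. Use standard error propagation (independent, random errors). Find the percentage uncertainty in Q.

Let u = q − d = 37.2. δu = √(δq² + δd²) = √(6.25 + 0.152) = 2.53, so δu/u = 0.0680.
Q is then a monomial in u, y, s:
δQ/Q = √((δu/u)² + (-1·δy/y)² + (2·δs/s)²) = √(0.00463 + 0.0107 + 0.0150) = 0.174

17.4%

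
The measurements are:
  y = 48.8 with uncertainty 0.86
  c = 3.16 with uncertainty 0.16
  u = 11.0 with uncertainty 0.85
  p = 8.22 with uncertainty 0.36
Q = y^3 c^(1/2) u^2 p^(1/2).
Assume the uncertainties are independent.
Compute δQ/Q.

0.167

For a monomial Q ∝ y^3, c^(1/2), u^2, p^(1/2), fractional errors add in quadrature:
  (3·δy/y)² = (3×0.0176)² = 0.00280;  (½·δc/c)² = (0.5×0.0506)² = 0.000641;  (2·δu/u)² = (2×0.0773)² = 0.0239;  (½·δp/p)² = (0.5×0.0438)² = 0.000480
δQ/Q = √(0.0278) = 0.167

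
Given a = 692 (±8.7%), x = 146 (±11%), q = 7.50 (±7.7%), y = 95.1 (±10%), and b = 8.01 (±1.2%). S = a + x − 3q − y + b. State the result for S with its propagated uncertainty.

728 ± 63.1

For a sum/difference, combine absolute errors in quadrature:
  (δa)² = 3620;  (δx)² = 258;  (3·δq)² = 3.00;  (δy)² = 90.4;  (δb)² = 0.00924
δS = √(3980) = 63.1
S = 728.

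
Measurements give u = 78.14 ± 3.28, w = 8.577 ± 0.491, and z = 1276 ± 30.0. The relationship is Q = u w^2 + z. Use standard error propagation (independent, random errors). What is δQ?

702

Let p = u·w^2 = 5748. δp/p = √((1·δu/u)² + (2·δw/w)²) = √(0.00176 + 0.0131) = 0.122, so δp = 701.
Q = p + z: δQ = √(δp² + δz²) = √(4.91e+05 + 900) = 702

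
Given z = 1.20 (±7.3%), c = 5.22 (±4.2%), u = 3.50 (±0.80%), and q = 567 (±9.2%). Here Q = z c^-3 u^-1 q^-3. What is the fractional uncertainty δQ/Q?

Relative error in a monomial: (δQ/Q)² = Σ (nᵢ · δxᵢ/xᵢ)².
  (1·δz/z)² = (1×0.0730)² = 0.00533;  (-3·δc/c)² = (-3×0.0420)² = 0.0159;  (-1·δu/u)² = (-1×0.00800)² = 6.4e-05;  (-3·δq/q)² = (-3×0.0920)² = 0.0762
δQ/Q = √(0.0974) = 0.312

0.312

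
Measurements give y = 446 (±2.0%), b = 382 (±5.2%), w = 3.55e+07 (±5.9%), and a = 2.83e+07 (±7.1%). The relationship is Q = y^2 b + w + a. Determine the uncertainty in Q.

Let p = y^2·b = 7.6e+07. δp/p = √((2·δy/y)² + (1·δb/b)²) = √(0.00160 + 0.00270) = 0.0656, so δp = 4.99e+06.
Q = p + w + a: δQ = √(δp² + δw² + δa²) = √(2.49e+13 + 4.39e+12 + 4.04e+12) = 5.77e+06

5.77e+06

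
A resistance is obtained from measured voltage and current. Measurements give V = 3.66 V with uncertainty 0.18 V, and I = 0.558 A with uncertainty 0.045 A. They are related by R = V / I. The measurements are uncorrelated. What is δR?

0.620 Ω

Since R is a product/quotient, work with relative uncertainties:
  (1·δV/V)² = (1×0.0492)² = 0.00242;  (-1·δI/I)² = (-1×0.0806)² = 0.00650
δR/R = √(0.00892) = 0.0945
R = 6.56 Ω, so δR = 0.0945 × 6.56 = 0.620 Ω.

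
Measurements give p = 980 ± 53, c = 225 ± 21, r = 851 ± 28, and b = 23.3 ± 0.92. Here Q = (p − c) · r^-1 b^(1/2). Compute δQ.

Let u = p − c = 755. δu = √(δp² + δc²) = √(2810 + 441) = 57.0, so δu/u = 0.0755.
Q is then a monomial in u, r, b:
δQ/Q = √((δu/u)² + (-1·δr/r)² + (½·δb/b)²) = √(0.00570 + 0.00108 + 0.000390) = 0.0847
Q = 4.28, so δQ = 0.0847 × 4.28 = 0.363.

0.363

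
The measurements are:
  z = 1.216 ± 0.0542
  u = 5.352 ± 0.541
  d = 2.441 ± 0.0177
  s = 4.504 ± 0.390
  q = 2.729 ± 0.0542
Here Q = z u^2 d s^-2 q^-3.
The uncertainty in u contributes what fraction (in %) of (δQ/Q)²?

(δQ/Q)² = (1·δz/z)² + (2·δu/u)² + (1·δd/d)² + (-2·δs/s)² + (-3·δq/q)²
  z term: (1×0.0446)² = 0.00199
  u term: (2×0.101)² = 0.0409
  d term: (1×0.00725)² = 5.26e-05
  s term: (-2×0.0866)² = 0.0300
  q term: (-3×0.0199)² = 0.00355
Total = 0.0765. Share from u = 0.0409/0.0765 = 0.535.

53.5%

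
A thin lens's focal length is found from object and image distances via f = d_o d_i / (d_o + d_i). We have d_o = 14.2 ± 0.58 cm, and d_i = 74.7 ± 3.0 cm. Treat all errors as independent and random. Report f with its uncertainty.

11.9 ± 0.417 cm

∂f/∂d_o = (d_i/(d_o+d_i))² = 0.706;  ∂f/∂d_i = (d_o/(d_o+d_i))² = 0.0255
δf = √((∂f/∂d_o · δd_o)² + (∂f/∂d_i · δd_i)²) = √(0.168 + 0.00586) = 0.417 cm
f = 11.9 cm.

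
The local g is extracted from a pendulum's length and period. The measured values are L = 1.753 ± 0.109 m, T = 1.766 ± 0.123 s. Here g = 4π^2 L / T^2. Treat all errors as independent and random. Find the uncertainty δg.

For a monomial g ∝ L, T^-2, fractional errors add in quadrature:
  (1·δL/L)² = (1×0.0622)² = 0.00387;  (-2·δT/T)² = (-2×0.0696)² = 0.0194
δg/g = √(0.0233) = 0.153
g = 22.19 m/s^2, so δg = 0.153 × 22.19 = 3.39 m/s^2.

3.39 m/s^2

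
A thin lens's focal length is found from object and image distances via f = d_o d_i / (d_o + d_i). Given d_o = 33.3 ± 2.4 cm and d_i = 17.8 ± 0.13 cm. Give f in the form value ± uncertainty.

∂f/∂d_o = (d_i/(d_o+d_i))² = 0.121;  ∂f/∂d_i = (d_o/(d_o+d_i))² = 0.425
δf = √((∂f/∂d_o · δd_o)² + (∂f/∂d_i · δd_i)²) = √(0.0848 + 0.00305) = 0.296 cm
f = 11.6 cm.

11.6 ± 0.296 cm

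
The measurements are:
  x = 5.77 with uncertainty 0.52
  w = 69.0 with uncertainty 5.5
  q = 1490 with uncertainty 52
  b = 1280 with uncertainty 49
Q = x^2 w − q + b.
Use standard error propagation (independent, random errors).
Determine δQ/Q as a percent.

22.0%

Let p = x^2·w = 2300. δp/p = √((2·δx/x)² + (1·δw/w)²) = √(0.0325 + 0.00635) = 0.197, so δp = 453.
Q = p − q + b: δQ = √(δp² + δq² + δb²) = √(2.05e+05 + 2700 + 2400) = 458
Q = 2090, so δQ/Q = 458/2090 = 0.220.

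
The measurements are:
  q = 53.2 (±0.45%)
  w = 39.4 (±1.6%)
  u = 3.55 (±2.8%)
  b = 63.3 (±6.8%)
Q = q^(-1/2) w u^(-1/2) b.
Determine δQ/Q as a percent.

7.13%

Relative error in a monomial: (δQ/Q)² = Σ (nᵢ · δxᵢ/xᵢ)².
  (−½·δq/q)² = (-0.5×0.00450)² = 5.06e-06;  (1·δw/w)² = (1×0.0160)² = 0.000256;  (−½·δu/u)² = (-0.5×0.0280)² = 0.000196;  (1·δb/b)² = (1×0.0680)² = 0.00462
δQ/Q = √(0.00508) = 0.0713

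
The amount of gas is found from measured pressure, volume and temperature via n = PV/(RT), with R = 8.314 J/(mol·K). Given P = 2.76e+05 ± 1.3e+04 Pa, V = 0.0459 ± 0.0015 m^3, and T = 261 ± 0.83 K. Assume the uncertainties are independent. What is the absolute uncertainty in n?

Relative error in a monomial: (δn/n)² = Σ (nᵢ · δxᵢ/xᵢ)².
  (1·δP/P)² = (1×0.0471)² = 0.00222;  (1·δV/V)² = (1×0.0327)² = 0.00107;  (-1·δT/T)² = (-1×0.00318)² = 1.01e-05
δn/n = √(0.00330) = 0.0574
n = 5.84 mol, so δn = 0.0574 × 5.84 = 0.335 mol.

0.335 mol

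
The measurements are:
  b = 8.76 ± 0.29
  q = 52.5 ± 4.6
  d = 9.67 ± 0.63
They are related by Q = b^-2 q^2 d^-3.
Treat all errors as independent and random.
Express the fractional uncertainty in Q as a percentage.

27.1%

Q is a product of powers, so relative uncertainties combine in quadrature:
  (-2·δb/b)² = (-2×0.0331)² = 0.00438;  (2·δq/q)² = (2×0.0876)² = 0.0307;  (-3·δd/d)² = (-3×0.0651)² = 0.0382
δQ/Q = √(0.0733) = 0.271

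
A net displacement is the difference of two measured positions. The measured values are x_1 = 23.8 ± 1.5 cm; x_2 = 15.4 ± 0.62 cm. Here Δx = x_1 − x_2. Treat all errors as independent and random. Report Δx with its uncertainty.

8.40 ± 1.62 cm

For a sum/difference, combine absolute errors in quadrature:
  (δx_1)² = 2.25;  (δx_2)² = 0.384
δΔx = √(2.63) = 1.62 cm
Δx = 8.40 cm.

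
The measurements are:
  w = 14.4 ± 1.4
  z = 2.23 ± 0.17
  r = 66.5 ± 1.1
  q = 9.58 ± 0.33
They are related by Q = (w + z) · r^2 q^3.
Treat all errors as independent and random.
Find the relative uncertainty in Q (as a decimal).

Let u = w + z = 16.6. δu = √(δw² + δz²) = √(1.96 + 0.0289) = 1.41, so δu/u = 0.0848.
Q is then a monomial in u, r, q:
δQ/Q = √((δu/u)² + (2·δr/r)² + (3·δq/q)²) = √(0.00719 + 0.00109 + 0.0107) = 0.138

0.138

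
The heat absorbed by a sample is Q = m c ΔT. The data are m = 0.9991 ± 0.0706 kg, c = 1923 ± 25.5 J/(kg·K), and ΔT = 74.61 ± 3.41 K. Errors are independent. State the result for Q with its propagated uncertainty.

143300 ± 12200 J

Relative error in a monomial: (δQ/Q)² = Σ (nᵢ · δxᵢ/xᵢ)².
  (1·δm/m)² = (1×0.0707)² = 0.00499;  (1·δc/c)² = (1×0.0133)² = 0.000176;  (1·δΔT/ΔT)² = (1×0.0457)² = 0.00209
δQ/Q = √(0.00726) = 0.0852
Q = 143300 J, so δQ = 0.0852 × 143300 = 12200 J.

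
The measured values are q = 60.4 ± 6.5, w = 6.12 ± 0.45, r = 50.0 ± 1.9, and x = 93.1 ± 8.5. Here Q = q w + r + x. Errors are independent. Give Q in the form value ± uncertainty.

Let p = q·w = 370. δp/p = √((1·δq/q)² + (1·δw/w)²) = √(0.0116 + 0.00541) = 0.130, so δp = 48.2.
Q = p + r + x: δQ = √(δp² + δr² + δx²) = √(2320 + 3.61 + 72.2) = 49.0
Q = 513.

513 ± 49.0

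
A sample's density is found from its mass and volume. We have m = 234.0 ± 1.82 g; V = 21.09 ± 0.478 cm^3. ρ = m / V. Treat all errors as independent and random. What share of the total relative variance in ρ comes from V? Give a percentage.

(δρ/ρ)² = (1·δm/m)² + (-1·δV/V)²
  m term: (1×0.00778)² = 6.05e-05
  V term: (-1×0.0227)² = 0.000514
Total = 0.000574. Share from V = 0.000514/0.000574 = 0.895.

89.5%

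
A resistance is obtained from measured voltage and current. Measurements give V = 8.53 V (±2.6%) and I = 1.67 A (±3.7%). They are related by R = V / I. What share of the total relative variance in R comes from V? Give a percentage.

33.1%

(δR/R)² = (1·δV/V)² + (-1·δI/I)²
  V term: (1×0.0260)² = 0.000676
  I term: (-1×0.0370)² = 0.00137
Total = 0.00205. Share from V = 0.000676/0.00205 = 0.331.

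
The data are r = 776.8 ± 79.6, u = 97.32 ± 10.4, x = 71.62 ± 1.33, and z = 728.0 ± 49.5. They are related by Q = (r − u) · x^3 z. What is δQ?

2.68e+10

Let w = r − u = 679.5. δw = √(δr² + δu²) = √(6340 + 108) = 80.3, so δw/w = 0.118.
Q is then a monomial in w, x, z:
δQ/Q = √((δw/w)² + (3·δx/x)² + (1·δz/z)²) = √(0.0140 + 0.00310 + 0.00462) = 0.147
Q = 1.817e+11, so δQ = 0.147 × 1.817e+11 = 2.68e+10.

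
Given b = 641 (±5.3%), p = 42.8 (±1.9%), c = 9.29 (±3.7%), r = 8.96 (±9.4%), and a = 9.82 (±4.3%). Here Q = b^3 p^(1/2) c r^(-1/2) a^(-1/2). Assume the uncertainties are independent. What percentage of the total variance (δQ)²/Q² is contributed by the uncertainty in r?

(δQ/Q)² = (3·δb/b)² + (½·δp/p)² + (1·δc/c)² + (−½·δr/r)² + (−½·δa/a)²
  b term: (3×0.0530)² = 0.0253
  p term: (0.5×0.0190)² = 9.02e-05
  c term: (1×0.0370)² = 0.00137
  r term: (-0.5×0.0940)² = 0.00221
  a term: (-0.5×0.0430)² = 0.000462
Total = 0.0294. Share from r = 0.00221/0.0294 = 0.0751.

7.51%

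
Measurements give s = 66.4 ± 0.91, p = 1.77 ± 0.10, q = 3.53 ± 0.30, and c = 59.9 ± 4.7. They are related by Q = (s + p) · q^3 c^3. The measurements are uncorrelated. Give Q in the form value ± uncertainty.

Let u = s + p = 68.2. δu = √(δs² + δp²) = √(0.828 + 0.0100) = 0.915, so δu/u = 0.0134.
Q is then a monomial in u, q, c:
δQ/Q = √((δu/u)² + (3·δq/q)² + (3·δc/c)²) = √(0.000180 + 0.0650 + 0.0554) = 0.347
Q = 6.44e+08, so δQ = 0.347 × 6.44e+08 = 2.24e+08.

(6.44 ± 2.24) × 10^8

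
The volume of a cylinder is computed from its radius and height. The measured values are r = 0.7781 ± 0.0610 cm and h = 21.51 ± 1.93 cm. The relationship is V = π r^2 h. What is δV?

Relative error in a monomial: (δV/V)² = Σ (nᵢ · δxᵢ/xᵢ)².
  (2·δr/r)² = (2×0.0784)² = 0.0246;  (1·δh/h)² = (1×0.0897)² = 0.00805
δV/V = √(0.0326) = 0.181
V = 40.91 cm^3, so δV = 0.181 × 40.91 = 7.39 cm^3.

7.39 cm^3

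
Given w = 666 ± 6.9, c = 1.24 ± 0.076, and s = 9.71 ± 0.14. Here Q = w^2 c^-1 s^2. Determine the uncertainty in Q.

Each factor contributes (exponent × relative error)² to (δQ/Q)²:
  (2·δw/w)² = (2×0.0104)² = 0.000429;  (-1·δc/c)² = (-1×0.0613)² = 0.00376;  (2·δs/s)² = (2×0.0144)² = 0.000832
δQ/Q = √(0.00502) = 0.0708
Q = 3.37e+07, so δQ = 0.0708 × 3.37e+07 = 2.39e+06.

2.39e+06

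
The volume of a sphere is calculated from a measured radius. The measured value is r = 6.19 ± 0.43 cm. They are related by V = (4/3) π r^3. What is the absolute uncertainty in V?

For a monomial V ∝ r^3, fractional errors add in quadrature:
  (3·δr/r)² = (3×0.0695)² = 0.0434
δV/V = √(0.0434) = 0.208
V = 993 cm^3, so δV = 0.208 × 993 = 207 cm^3.

207 cm^3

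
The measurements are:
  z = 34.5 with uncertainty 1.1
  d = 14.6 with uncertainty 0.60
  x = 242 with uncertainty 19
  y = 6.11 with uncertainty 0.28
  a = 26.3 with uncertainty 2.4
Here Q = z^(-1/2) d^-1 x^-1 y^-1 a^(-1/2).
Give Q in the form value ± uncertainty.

For a monomial Q ∝ z^(-1/2), d^-1, x^-1, y^-1, a^(-1/2), fractional errors add in quadrature:
  (−½·δz/z)² = (-0.5×0.0319)² = 0.000254;  (-1·δd/d)² = (-1×0.0411)² = 0.00169;  (-1·δx/x)² = (-1×0.0785)² = 0.00616;  (-1·δy/y)² = (-1×0.0458)² = 0.00210;  (−½·δa/a)² = (-0.5×0.0913)² = 0.00208
δQ/Q = √(0.0123) = 0.111
Q = 1.54e-06, so δQ = 0.111 × 1.54e-06 = 1.7e-07.

(1.54 ± 0.170) × 10^-6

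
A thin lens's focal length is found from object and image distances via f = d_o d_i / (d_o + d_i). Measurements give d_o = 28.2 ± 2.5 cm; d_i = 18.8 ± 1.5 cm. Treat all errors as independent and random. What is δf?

∂f/∂d_o = (d_i/(d_o+d_i))² = 0.160;  ∂f/∂d_i = (d_o/(d_o+d_i))² = 0.360
δf = √((∂f/∂d_o · δd_o)² + (∂f/∂d_i · δd_i)²) = √(0.160 + 0.292) = 0.672 cm

0.672 cm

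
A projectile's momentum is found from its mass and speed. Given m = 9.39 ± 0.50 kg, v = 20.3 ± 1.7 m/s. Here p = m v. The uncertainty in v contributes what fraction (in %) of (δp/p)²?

71.2%

(δp/p)² = (1·δm/m)² + (1·δv/v)²
  m term: (1×0.0532)² = 0.00284
  v term: (1×0.0837)² = 0.00701
Total = 0.00985. Share from v = 0.00701/0.00985 = 0.712.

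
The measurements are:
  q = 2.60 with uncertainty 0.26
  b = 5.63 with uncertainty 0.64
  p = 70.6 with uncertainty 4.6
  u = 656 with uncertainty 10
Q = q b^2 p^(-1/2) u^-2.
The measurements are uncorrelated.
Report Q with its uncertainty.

(2.28 ± 0.575) × 10^-5

Q is a product of powers, so relative uncertainties combine in quadrature:
  (1·δq/q)² = (1×0.100)² = 0.0100;  (2·δb/b)² = (2×0.114)² = 0.0517;  (−½·δp/p)² = (-0.5×0.0652)² = 0.00106;  (-2·δu/u)² = (-2×0.0152)² = 0.000930
δQ/Q = √(0.0637) = 0.252
Q = 2.28e-05, so δQ = 0.252 × 2.28e-05 = 5.75e-06.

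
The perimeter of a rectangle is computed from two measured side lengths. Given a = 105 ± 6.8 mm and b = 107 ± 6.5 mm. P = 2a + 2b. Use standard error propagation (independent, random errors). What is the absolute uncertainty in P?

18.8 mm

Each term contributes (cᵢ δxᵢ)² to (δP)²:
  (2·δa)² = 185;  (2·δb)² = 169
δP = √(354) = 18.8 mm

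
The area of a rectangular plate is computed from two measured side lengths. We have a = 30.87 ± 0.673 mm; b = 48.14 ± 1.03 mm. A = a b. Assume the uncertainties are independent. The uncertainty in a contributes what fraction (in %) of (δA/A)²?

50.9%

(δA/A)² = (1·δa/a)² + (1·δb/b)²
  a term: (1×0.0218)² = 0.000475
  b term: (1×0.0214)² = 0.000458
Total = 0.000933. Share from a = 0.000475/0.000933 = 0.509.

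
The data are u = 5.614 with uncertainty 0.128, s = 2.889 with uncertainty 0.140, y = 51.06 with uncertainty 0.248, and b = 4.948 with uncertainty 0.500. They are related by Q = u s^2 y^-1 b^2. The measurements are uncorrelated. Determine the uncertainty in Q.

Products/powers → add relative errors in quadrature, weighted by exponent:
  (1·δu/u)² = (1×0.0228)² = 0.000520;  (2·δs/s)² = (2×0.0485)² = 0.00939;  (-1·δy/y)² = (-1×0.00486)² = 2.36e-05;  (2·δb/b)² = (2×0.101)² = 0.0408
δQ/Q = √(0.0508) = 0.225
Q = 22.47, so δQ = 0.225 × 22.47 = 5.06.

5.06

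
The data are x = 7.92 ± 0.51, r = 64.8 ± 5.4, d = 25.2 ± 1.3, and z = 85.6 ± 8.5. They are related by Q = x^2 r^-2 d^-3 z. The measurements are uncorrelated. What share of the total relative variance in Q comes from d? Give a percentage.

(δQ/Q)² = (2·δx/x)² + (-2·δr/r)² + (-3·δd/d)² + (1·δz/z)²
  x term: (2×0.0644)² = 0.0166
  r term: (-2×0.0833)² = 0.0278
  d term: (-3×0.0516)² = 0.0240
  z term: (1×0.0993)² = 0.00986
Total = 0.0782. Share from d = 0.0240/0.0782 = 0.306.

30.6%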